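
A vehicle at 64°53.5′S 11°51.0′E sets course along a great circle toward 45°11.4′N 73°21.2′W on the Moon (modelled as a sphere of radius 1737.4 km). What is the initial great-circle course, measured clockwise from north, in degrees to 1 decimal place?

296.8°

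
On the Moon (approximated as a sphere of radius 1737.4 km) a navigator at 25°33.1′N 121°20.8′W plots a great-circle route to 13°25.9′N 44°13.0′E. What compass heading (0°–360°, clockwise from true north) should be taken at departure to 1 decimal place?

21.5°

With φ₁ = 0.4460, φ₂ = 0.2344, Δλ = 2.8896 rad, the forward-azimuth formula gives
θ = atan2( sin Δλ cos φ₂ , cos φ₁ sin φ₂ − sin φ₁ cos φ₂ cos Δλ ) = atan2(0.2425, 0.6158) = 21.49°.
So the initial bearing is 21.5°.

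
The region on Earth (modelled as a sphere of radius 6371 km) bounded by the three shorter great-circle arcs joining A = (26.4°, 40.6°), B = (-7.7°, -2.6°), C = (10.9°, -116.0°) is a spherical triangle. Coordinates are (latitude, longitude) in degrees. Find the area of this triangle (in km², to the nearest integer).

Side lengths (central angles): a = 1.9952, b = 2.3791, c = 0.9429 rad; semiperimeter s = 2.6586.
By l'Huilier's theorem, tan(E/4) = √[tan(s/2) tan((s−a)/2) tan((s−b)/2) tan((s−c)/2)], giving spherical excess E = 1.7801 rad.
Area = E·R² = 1.7801 × (6371)² ≈ 72255259 km².

72255259 km²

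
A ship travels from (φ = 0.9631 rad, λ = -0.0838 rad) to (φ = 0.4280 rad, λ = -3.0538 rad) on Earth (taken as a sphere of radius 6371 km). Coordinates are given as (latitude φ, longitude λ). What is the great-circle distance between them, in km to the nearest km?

Let φ₁ = 0.9631 rad, φ₂ = 0.4280 rad, and Δλ = -2.9700 rad.
cos c = sin φ₁ sin φ₂ + cos φ₁ cos φ₂ cos Δλ = (0.8210)(0.4151) + (0.5710)(0.9098)(-0.9853) = -0.17110,
so c = arccos(-0.17110) = 1.74274 rad.
Distance = R·c = 6371 × 1.7427 ≈ 11103 km.

11103 km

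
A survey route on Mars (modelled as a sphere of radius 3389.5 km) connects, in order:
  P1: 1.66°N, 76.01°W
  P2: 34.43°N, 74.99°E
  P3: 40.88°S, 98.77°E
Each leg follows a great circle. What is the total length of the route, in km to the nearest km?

12614 km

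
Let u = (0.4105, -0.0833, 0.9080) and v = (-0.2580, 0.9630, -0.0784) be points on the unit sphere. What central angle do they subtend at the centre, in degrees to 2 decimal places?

u·v = -0.2573; |u| = 1.0000, |v| = 1.0000.
cos θ = (u·v)/(|u||v|) = -0.2573, so θ = 104.91°.

104.91°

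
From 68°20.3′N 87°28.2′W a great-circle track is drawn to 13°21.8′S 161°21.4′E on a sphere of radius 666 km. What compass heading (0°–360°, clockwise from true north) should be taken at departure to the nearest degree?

285°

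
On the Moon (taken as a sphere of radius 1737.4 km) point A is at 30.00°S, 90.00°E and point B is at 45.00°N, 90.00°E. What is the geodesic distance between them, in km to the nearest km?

2274 km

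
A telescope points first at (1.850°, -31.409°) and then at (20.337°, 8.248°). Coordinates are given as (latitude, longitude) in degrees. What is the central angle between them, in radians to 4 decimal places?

0.7485 rad

With latitudes φ₁ = 1.850°, φ₂ = 20.337° and longitude difference Δλ = 39.657°:
cos c = sin φ₁ sin φ₂ + cos φ₁ cos φ₂ cos Δλ = (0.0323)(0.3475) + (0.9995)(0.9377)(0.7699) = 0.73273,
so c = arccos(0.73273) = 0.74847 rad.
So the angular separation is 0.7485 rad.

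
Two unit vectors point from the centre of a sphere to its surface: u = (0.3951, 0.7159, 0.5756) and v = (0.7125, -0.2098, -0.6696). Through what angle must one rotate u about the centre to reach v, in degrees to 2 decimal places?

104.72°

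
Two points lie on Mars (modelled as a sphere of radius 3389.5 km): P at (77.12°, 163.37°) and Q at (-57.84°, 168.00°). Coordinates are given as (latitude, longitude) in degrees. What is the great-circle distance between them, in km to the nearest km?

Let φ₁ = 1.3460 rad, φ₂ = -1.0095 rad, and Δλ = 0.0808 rad.
Haversine: a = sin²(Δφ/2) + cos φ₁ cos φ₂ sin²(Δλ/2) = 0.8533 + (0.2229)(0.5323)(0.0016) = 0.85350.
Central angle c = 2·arcsin(√a) = 2.35604 rad.
Distance = R·c = 3389.5 × 2.3560 ≈ 7986 km.

7986 km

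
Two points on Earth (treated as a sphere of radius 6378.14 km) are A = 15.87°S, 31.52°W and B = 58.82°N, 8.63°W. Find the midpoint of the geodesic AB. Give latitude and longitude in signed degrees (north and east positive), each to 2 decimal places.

Central angle δ = 1.3440 rad. Interpolating on the sphere with fraction f = 0.5:
P = [sin((1−f)δ)·A + sin(fδ)·B] / sin δ = 0.6389·A + 0.6389·B in Cartesian coordinates,
giving P = (0.8509, -0.3709, 0.3719), i.e. latitude 21.83°, longitude -23.55°.

21.83°, -23.55°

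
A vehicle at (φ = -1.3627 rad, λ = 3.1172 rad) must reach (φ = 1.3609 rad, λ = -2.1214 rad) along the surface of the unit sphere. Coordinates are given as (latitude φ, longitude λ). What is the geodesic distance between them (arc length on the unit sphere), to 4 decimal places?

In radians: φ₁ = -1.3627, φ₂ = 1.3609, Δλ = 59.850° = 1.0446 rad.
cos c = sin φ₁ sin φ₂ + cos φ₁ cos φ₂ cos Δλ = (-0.9784)(0.9781) + (0.2066)(0.2084)(0.5023) = -0.93533,
so c = arccos(-0.93533) = 2.77999 rad.
On the unit sphere the arc length equals the central angle: 2.7800.

2.7800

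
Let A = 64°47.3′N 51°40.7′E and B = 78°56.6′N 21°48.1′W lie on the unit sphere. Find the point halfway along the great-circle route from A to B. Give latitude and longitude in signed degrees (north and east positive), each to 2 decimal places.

74.74°, 30.74°

The central angle between A and B is δ = 0.4247 rad.
With f = 0.5, the slerp weights are sin((1−f)δ)/sin δ = 0.5115 and sin(fδ)/sin δ = 0.5115.
Weighted sum of the unit vectors: (0.5115)·(0.2641,0.3342,0.9047) + (0.5115)·(0.1781,-0.0712,0.9814) = (0.2262, 0.1345, 0.9648).
Converting back: φ = atan2(z, √(x²+y²)) = 74.74°, λ = atan2(y, x) = 30.74°.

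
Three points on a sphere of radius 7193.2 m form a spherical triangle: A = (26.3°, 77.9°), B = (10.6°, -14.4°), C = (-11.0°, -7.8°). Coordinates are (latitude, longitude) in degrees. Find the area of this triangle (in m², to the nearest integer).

19833585 m²

Side lengths (central angles): a = 0.3940, b = 1.5894, c = 1.5246 rad; semiperimeter s = 1.7540.
By l'Huilier's theorem, tan(E/4) = √[tan(s/2) tan((s−a)/2) tan((s−b)/2) tan((s−c)/2)], giving spherical excess E = 0.3833 rad.
Area = E·R² = 0.3833 × (7193.2)² ≈ 19833585 m².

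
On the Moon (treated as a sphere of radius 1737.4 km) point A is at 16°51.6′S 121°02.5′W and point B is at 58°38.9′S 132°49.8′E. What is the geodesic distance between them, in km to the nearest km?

2539 km

With latitudes φ₁ = -16.860°, φ₂ = -58.648° and longitude difference Δλ = -106.128°:
cos c = sin φ₁ sin φ₂ + cos φ₁ cos φ₂ cos Δλ = (-0.2900)(-0.8540) + (0.9570)(0.5203)(-0.2778) = 0.10937,
so c = arccos(0.10937) = 1.46121 rad.
Distance = R·c = 1737.4 × 1.4612 ≈ 2539 km.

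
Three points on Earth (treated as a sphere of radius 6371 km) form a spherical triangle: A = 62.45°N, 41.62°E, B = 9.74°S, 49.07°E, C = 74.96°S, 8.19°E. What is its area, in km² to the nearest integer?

19123579 km²

Side lengths (central angles): a = 1.2060, b = 2.4281, c = 1.2640 rad; semiperimeter s = 2.4490.
By l'Huilier's theorem, tan(E/4) = √[tan(s/2) tan((s−a)/2) tan((s−b)/2) tan((s−c)/2)], giving spherical excess E = 0.4711 rad.
Area = E·R² = 0.4711 × (6371)² ≈ 19123579 km².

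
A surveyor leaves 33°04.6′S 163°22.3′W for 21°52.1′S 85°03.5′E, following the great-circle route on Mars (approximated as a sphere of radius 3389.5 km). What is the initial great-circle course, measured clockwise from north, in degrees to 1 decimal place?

With φ₁ = -0.5773, φ₂ = -0.3817, Δλ = -1.9473 rad, the forward-azimuth formula gives
θ = atan2( sin Δλ cos φ₂ , cos φ₁ sin φ₂ − sin φ₁ cos φ₂ cos Δλ ) = atan2(-0.8631, -0.4983) = -120.00°.
Adding 360° brings this into [0°, 360°): 240.0°.

240.0°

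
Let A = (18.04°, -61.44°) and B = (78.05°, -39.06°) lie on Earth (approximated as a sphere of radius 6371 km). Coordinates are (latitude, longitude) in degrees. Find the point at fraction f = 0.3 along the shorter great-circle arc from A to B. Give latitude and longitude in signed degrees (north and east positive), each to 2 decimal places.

36.25°, -59.43°

Central angle δ = 1.0644 rad. Interpolating on the sphere with fraction f = 0.3:
P = [sin((1−f)δ)·A + sin(fδ)·B] / sin δ = 0.7753·A + 0.3590·B in Cartesian coordinates,
giving P = (0.4102, -0.6944, 0.5913), i.e. latitude 36.25°, longitude -59.43°.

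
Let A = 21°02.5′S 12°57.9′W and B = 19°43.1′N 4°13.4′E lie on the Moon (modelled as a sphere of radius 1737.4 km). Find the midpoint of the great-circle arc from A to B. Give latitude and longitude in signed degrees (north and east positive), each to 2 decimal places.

Central angle δ = 0.7696 rad. Interpolating on the sphere with fraction f = 0.5:
P = [sin((1−f)δ)·A + sin(fδ)·B] / sin δ = 0.5394·A + 0.5394·B in Cartesian coordinates,
giving P = (0.9971, -0.0756, -0.0117), i.e. latitude -0.67°, longitude -4.33°.

-0.67°, -4.33°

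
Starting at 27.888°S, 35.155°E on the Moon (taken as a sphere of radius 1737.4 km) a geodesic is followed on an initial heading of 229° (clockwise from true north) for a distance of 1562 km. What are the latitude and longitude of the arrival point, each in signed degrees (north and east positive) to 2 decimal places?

-48.16°, -27.16°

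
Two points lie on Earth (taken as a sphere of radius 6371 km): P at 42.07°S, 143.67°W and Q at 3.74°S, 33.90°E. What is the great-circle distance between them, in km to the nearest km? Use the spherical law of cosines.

14915 km

With latitudes φ₁ = -42.070°, φ₂ = -3.740° and longitude difference Δλ = 177.570°:
cos c = sin φ₁ sin φ₂ + cos φ₁ cos φ₂ cos Δλ = (-0.6700)(-0.0652) + (0.7423)(0.9979)(-0.9991) = -0.69637,
so c = arccos(-0.69637) = 2.34113 rad.
Distance = R·c = 6371 × 2.3411 ≈ 14915 km.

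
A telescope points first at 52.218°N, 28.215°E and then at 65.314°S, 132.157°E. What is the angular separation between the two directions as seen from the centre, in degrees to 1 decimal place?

141.2°

With latitudes φ₁ = 52.218°, φ₂ = -65.314° and longitude difference Δλ = 103.942°:
Haversine: a = sin²(Δφ/2) + cos φ₁ cos φ₂ sin²(Δλ/2) = 0.7311 + (0.6127)(0.4176)(0.6205) = 0.88988.
Central angle c = 2·arcsin(√a) = 2.46509 rad.
So the angular separation is 141.2°.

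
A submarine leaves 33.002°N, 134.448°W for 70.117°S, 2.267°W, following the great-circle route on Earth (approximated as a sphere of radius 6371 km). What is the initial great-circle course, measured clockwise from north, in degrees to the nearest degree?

With φ₁ = 0.5760, φ₂ = -1.2238, Δλ = 2.3070 rad, the forward-azimuth formula gives
θ = atan2( sin Δλ cos φ₂ , cos φ₁ sin φ₂ − sin φ₁ cos φ₂ cos Δλ ) = atan2(0.2520, -0.6643) = 159.22°.
So the initial bearing is 159°.

159°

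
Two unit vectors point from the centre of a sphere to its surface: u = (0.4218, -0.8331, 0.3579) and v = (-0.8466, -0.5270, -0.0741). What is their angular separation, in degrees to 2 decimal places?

86.82°

u·v = 0.0554; |u| = 1.0000, |v| = 1.0000.
cos θ = (u·v)/(|u||v|) = 0.0554, so θ = 86.82°.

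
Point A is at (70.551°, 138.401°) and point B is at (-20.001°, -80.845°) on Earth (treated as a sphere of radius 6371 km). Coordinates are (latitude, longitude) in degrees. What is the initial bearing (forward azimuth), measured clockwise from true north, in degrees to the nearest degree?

46°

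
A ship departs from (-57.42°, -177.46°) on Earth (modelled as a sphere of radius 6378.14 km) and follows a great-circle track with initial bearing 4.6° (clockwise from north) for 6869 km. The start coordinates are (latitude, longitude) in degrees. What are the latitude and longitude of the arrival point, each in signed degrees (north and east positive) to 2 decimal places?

Angular distance δ = d/R = 6869/6378.14 = 1.07696 rad; initial bearing θ = 0.0803 rad.
sin φ₂ = sin φ₁ cos δ + cos φ₁ sin δ cos θ = (-0.8426)(0.4740) + (0.5385)(0.8805)(0.9968) = 0.0732, so φ₂ = 4.20°.
Δλ = atan2(sin θ sin δ cos φ₁, cos δ − sin φ₁ sin φ₂) = atan2(0.0380, 0.5357) = 4.060°.
λ₂ = -177.460° + 4.060° = -173.40°.

4.20°, -173.40°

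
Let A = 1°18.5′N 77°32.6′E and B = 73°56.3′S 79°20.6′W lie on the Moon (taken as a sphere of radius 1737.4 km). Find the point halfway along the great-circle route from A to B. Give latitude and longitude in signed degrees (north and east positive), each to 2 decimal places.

The central angle between A and B is δ = 1.8508 rad.
With f = 0.5, the slerp weights are sin((1−f)δ)/sin δ = 0.8312 and sin(fδ)/sin δ = 0.8312.
Weighted sum of the unit vectors: (0.8312)·(0.2156,0.9762,0.0228) + (0.8312)·(0.0512,-0.2719,-0.9610) = (0.2218, 0.5854, -0.7798).
Converting back: φ = atan2(z, √(x²+y²)) = -51.24°, λ = atan2(y, x) = 69.25°.

-51.24°, 69.25°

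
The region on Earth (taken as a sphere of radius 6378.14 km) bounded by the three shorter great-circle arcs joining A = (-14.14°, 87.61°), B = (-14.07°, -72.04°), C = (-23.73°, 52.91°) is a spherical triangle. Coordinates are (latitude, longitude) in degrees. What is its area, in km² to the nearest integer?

Side lengths (central angles): a = 1.9942, b = 0.5950, c = 2.5366 rad; semiperimeter s = 2.5629.
By l'Huilier's theorem, tan(E/4) = √[tan(s/2) tan((s−a)/2) tan((s−b)/2) tan((s−c)/2)], giving spherical excess E = 0.5538 rad.
Area = E·R² = 0.5538 × (6378.14)² ≈ 22528315 km².

22528315 km²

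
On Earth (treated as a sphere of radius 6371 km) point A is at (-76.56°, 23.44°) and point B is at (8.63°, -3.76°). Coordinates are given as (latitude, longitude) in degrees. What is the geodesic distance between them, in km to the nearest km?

With latitudes φ₁ = -76.560°, φ₂ = 8.630° and longitude difference Δλ = -27.200°:
cos c = sin φ₁ sin φ₂ + cos φ₁ cos φ₂ cos Δλ = (-0.9726)(0.1501) + (0.2324)(0.9887)(0.8894) = 0.05844,
so c = arccos(0.05844) = 1.51232 rad.
Distance = R·c = 6371 × 1.5123 ≈ 9635 km.

9635 km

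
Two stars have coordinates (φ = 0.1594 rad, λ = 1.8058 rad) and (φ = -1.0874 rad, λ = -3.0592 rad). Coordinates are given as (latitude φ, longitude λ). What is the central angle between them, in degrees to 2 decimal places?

94.06°

Let φ₁ = 0.1594 rad, φ₂ = -1.0874 rad, and Δλ = 1.4182 rad.
cos c = sin φ₁ sin φ₂ + cos φ₁ cos φ₂ cos Δλ = (0.1587)(-0.8854) + (0.9873)(0.4648)(0.1520) = -0.07078,
so c = arccos(-0.07078) = 1.64163 rad.
So the angular separation is 94.06°.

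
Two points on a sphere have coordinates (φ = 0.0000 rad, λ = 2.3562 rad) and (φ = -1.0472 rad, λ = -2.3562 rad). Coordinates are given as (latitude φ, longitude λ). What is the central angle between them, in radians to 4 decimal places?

1.5708 rad

With latitudes φ₁ = 0.000°, φ₂ = -60.000° and longitude difference Δλ = 89.999°:
Haversine: a = sin²(Δφ/2) + cos φ₁ cos φ₂ sin²(Δλ/2) = 0.2500 + (1.0000)(0.5000)(0.5000) = 0.50000.
Central angle c = 2·arcsin(√a) = 1.57079 rad.
So the angular separation is 1.5708 rad.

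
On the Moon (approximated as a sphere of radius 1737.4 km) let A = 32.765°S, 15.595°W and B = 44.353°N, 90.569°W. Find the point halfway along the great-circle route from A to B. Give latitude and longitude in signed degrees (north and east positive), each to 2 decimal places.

Central angle δ = 1.7951 rad. Interpolating on the sphere with fraction f = 0.5:
P = [sin((1−f)δ)·A + sin(fδ)·B] / sin δ = 0.8019·A + 0.8019·B in Cartesian coordinates,
giving P = (0.6438, -0.7546, 0.1266), i.e. latitude 7.27°, longitude -49.53°.

7.27°, -49.53°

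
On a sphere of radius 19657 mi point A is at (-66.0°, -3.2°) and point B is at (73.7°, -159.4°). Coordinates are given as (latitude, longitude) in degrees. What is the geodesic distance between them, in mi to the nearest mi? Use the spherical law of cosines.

In radians: φ₁ = -1.1519, φ₂ = 1.2863, Δλ = -156.200° = -2.7262 rad.
cos c = sin φ₁ sin φ₂ + cos φ₁ cos φ₂ cos Δλ = (-0.9135)(0.9598) + (0.4067)(0.2807)(-0.9150) = -0.98128,
so c = arccos(-0.98128) = 2.94777 rad.
Distance = R·c = 19657 × 2.9478 ≈ 57944 mi.

57944 mi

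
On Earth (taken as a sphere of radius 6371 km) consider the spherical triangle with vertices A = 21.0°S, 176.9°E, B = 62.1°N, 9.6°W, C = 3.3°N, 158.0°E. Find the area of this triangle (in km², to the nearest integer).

Side lengths (central angles): a = 1.9882, b = 0.5333, c = 2.4200 rad; semiperimeter s = 2.4707.
By l'Huilier's theorem, tan(E/4) = √[tan(s/2) tan((s−a)/2) tan((s−b)/2) tan((s−c)/2)], giving spherical excess E = 0.6402 rad.
Area = E·R² = 0.6402 × (6371)² ≈ 25984946 km².

25984946 km²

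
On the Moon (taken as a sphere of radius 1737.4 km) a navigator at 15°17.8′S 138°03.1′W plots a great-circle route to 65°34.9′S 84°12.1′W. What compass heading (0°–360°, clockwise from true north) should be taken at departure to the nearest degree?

158°

Δλ = 53.850° = 0.9399 rad.
y = sin Δλ · cos φ₂ = (0.8075)(0.4134) = 0.3338
x = cos φ₁ sin φ₂ − sin φ₁ cos φ₂ cos Δλ = (0.9646)(-0.9106) − (-0.2638)(0.4134)(0.5899) = -0.8140
θ = atan2(y, x) = 157.70°, so the bearing is 158°.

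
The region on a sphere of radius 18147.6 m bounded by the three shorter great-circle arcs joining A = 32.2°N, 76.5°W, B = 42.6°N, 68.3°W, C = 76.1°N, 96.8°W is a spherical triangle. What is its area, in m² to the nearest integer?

16759545 m²

Side lengths (central angles): a = 0.6224, b = 0.7842, c = 0.2139 rad; semiperimeter s = 0.8103.
By l'Huilier's theorem, tan(E/4) = √[tan(s/2) tan((s−a)/2) tan((s−b)/2) tan((s−c)/2)], giving spherical excess E = 0.0509 rad.
Area = E·R² = 0.0509 × (18147.6)² ≈ 16759545 m².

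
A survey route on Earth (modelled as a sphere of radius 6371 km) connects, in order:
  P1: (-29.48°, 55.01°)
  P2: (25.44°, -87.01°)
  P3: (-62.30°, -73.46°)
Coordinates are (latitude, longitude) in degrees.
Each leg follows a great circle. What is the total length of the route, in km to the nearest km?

Leg P1→P2: central angle 2.5518 rad, distance 16257.3 km.
Leg P2→P3: central angle 1.5430 rad, distance 9830.7 km.
Total: 16257.3 + 9830.7 ≈ 26088 km.

26088 km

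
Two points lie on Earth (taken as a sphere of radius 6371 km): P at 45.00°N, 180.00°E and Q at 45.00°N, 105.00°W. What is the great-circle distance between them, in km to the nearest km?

In radians: φ₁ = 0.7854, φ₂ = 0.7854, Δλ = 75.000° = 1.3090 rad.
Haversine: a = sin²(Δφ/2) + cos φ₁ cos φ₂ sin²(Δλ/2) = 0.0000 + (0.7071)(0.7071)(0.3706) = 0.18530.
Central angle c = 2·arcsin(√a) = 0.89000 rad.
Distance = R·c = 6371 × 0.8900 ≈ 5670 km.

5670 km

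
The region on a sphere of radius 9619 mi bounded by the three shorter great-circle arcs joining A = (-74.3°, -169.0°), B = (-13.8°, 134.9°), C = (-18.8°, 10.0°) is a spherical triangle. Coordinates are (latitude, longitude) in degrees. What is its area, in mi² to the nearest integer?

126261092 mi²

Side lengths (central angles): a = 2.0366, b = 1.5167, c = 1.1851 rad; semiperimeter s = 2.3692.
By l'Huilier's theorem, tan(E/4) = √[tan(s/2) tan((s−a)/2) tan((s−b)/2) tan((s−c)/2)], giving spherical excess E = 1.3646 rad.
Area = E·R² = 1.3646 × (9619)² ≈ 126261092 mi².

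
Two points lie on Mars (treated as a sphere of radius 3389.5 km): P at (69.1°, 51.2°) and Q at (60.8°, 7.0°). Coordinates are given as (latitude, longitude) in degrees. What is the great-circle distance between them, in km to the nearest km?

1178 km

Let φ₁ = 1.2060 rad, φ₂ = 1.0612 rad, and Δλ = -0.7714 rad.
cos c = sin φ₁ sin φ₂ + cos φ₁ cos φ₂ cos Δλ = (0.9342)(0.8729) + (0.3567)(0.4879)(0.7169) = 0.94026,
so c = arccos(0.94026) = 0.34741 rad.
Distance = R·c = 3389.5 × 0.3474 ≈ 1178 km.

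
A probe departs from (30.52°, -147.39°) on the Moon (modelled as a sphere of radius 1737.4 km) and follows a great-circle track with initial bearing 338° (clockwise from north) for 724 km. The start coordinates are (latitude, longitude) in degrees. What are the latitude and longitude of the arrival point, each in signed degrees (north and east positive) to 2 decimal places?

51.97°, -161.64°

Angular distance δ = d/R = 724/1737.4 = 0.41671 rad; initial bearing θ = 5.8992 rad.
sin φ₂ = sin φ₁ cos δ + cos φ₁ sin δ cos θ = (0.5078)(0.9144) + (0.8615)(0.4048)(0.9272) = 0.7877, so φ₂ = 51.97°.
Δλ = atan2(sin θ sin δ cos φ₁, cos δ − sin φ₁ sin φ₂) = atan2(-0.1306, 0.5144) = -14.247°.
λ₂ = -147.390° − 14.247° = -161.64°.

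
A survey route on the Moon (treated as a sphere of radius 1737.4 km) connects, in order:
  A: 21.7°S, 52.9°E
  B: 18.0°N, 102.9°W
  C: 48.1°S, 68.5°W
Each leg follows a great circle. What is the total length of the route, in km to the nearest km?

Leg A→B: central angle 2.7395 rad, distance 4759.7 km.
Leg B→C: central angle 1.2723 rad, distance 2210.5 km.
Total: 4759.7 + 2210.5 ≈ 6970 km.

6970 km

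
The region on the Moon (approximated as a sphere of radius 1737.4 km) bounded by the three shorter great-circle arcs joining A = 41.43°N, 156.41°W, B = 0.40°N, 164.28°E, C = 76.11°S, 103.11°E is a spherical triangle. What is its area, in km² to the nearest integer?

1854716 km²

Side lengths (central angles): a = 1.4616, b = 2.3119, c = 0.9463 rad; semiperimeter s = 2.3599.
By l'Huilier's theorem, tan(E/4) = √[tan(s/2) tan((s−a)/2) tan((s−b)/2) tan((s−c)/2)], giving spherical excess E = 0.6144 rad.
Area = E·R² = 0.6144 × (1737.4)² ≈ 1854716 km².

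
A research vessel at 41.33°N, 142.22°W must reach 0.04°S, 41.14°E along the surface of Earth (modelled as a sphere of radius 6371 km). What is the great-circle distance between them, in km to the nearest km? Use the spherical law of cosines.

Let φ₁ = 0.7213 rad, φ₂ = -0.0007 rad, and Δλ = -3.0829 rad.
cos c = sin φ₁ sin φ₂ + cos φ₁ cos φ₂ cos Δλ = (0.6604)(-0.0007) + (0.7509)(1.0000)(-0.9983) = -0.75009,
so c = arccos(-0.75009) = 2.41899 rad.
Distance = R·c = 6371 × 2.4190 ≈ 15411 km.

15411 km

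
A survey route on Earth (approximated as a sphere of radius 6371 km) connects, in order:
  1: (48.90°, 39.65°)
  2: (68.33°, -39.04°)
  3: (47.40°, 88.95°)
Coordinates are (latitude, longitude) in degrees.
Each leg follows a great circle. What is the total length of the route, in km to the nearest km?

Leg 1→2: central angle 0.7259 rad, distance 4624.6 km.
Leg 2→3: central angle 1.0119 rad, distance 6447.0 km.
Total: 4624.6 + 6447.0 ≈ 11072 km.

11072 km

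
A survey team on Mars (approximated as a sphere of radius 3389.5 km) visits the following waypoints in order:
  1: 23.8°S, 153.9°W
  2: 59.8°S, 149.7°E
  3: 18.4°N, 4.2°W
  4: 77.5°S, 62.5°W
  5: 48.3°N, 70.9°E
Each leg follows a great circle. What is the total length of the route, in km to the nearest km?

25725 km

Leg 1→2: central angle 0.9230 rad, distance 3128.3 km.
Leg 2→3: central angle 2.3482 rad, distance 7959.3 km.
Leg 3→4: central angle 1.7724 rad, distance 6007.6 km.
Leg 4→5: central angle 2.5461 rad, distance 8630.0 km.
Total: 3128.3 + 7959.3 + 6007.6 + 8630.0 ≈ 25725 km.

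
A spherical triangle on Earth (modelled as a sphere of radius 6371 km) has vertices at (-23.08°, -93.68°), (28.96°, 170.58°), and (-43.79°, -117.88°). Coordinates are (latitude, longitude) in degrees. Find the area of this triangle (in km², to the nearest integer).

24149844 km²

Side lengths (central angles): a = 1.7063, b = 0.5012, c = 1.8445 rad; semiperimeter s = 2.0260.
By l'Huilier's theorem, tan(E/4) = √[tan(s/2) tan((s−a)/2) tan((s−b)/2) tan((s−c)/2)], giving spherical excess E = 0.5950 rad.
Area = E·R² = 0.5950 × (6371)² ≈ 24149844 km².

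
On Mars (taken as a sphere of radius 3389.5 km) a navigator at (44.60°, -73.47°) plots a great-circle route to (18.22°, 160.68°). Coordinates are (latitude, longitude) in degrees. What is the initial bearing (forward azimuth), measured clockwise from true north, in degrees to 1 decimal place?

308.5°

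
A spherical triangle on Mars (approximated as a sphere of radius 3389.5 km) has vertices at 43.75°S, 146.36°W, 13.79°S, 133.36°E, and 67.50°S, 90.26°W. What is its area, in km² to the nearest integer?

Side lengths (central angles): a = 1.6196, b = 0.6550, c = 1.2836 rad; semiperimeter s = 1.7791.
By l'Huilier's theorem, tan(E/4) = √[tan(s/2) tan((s−a)/2) tan((s−b)/2) tan((s−c)/2)], giving spherical excess E = 0.4986 rad.
Area = E·R² = 0.4986 × (3389.5)² ≈ 5728640 km².

5728640 km²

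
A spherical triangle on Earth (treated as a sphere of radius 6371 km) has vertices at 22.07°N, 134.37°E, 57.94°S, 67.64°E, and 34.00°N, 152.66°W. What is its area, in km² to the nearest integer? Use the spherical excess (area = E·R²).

61711018 km²

Side lengths (central angles): a = 2.5141, b = 1.1206, c = 1.6952 rad; semiperimeter s = 2.6650.
By l'Huilier's theorem, tan(E/4) = √[tan(s/2) tan((s−a)/2) tan((s−b)/2) tan((s−c)/2)], giving spherical excess E = 1.5204 rad.
Area = E·R² = 1.5204 × (6371)² ≈ 61711018 km².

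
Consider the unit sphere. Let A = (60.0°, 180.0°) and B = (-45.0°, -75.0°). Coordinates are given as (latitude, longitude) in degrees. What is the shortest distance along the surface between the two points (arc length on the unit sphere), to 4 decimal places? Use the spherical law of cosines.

In radians: φ₁ = 1.0472, φ₂ = -0.7854, Δλ = 105.000° = 1.8326 rad.
cos c = sin φ₁ sin φ₂ + cos φ₁ cos φ₂ cos Δλ = (0.8660)(-0.7071) + (0.5000)(0.7071)(-0.2588) = -0.70388,
so c = arccos(-0.70388) = 2.35164 rad.
On the unit sphere the arc length equals the central angle: 2.3516.

2.3516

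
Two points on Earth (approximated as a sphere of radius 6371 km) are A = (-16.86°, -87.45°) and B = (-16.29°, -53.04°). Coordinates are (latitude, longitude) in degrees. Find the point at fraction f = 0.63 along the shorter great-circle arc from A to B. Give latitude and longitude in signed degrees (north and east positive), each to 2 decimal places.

-17.18°, -65.74°

The central angle between A and B is δ = 0.5750 rad.
With f = 0.63, the slerp weights are sin((1−f)δ)/sin δ = 0.3883 and sin(fδ)/sin δ = 0.6516.
Weighted sum of the unit vectors: (0.3883)·(0.0426,-0.9561,-0.2900) + (0.6516)·(0.5771,-0.7670,-0.2805) = (0.3926, -0.8710, -0.2954).
Converting back: φ = atan2(z, √(x²+y²)) = -17.18°, λ = atan2(y, x) = -65.74°.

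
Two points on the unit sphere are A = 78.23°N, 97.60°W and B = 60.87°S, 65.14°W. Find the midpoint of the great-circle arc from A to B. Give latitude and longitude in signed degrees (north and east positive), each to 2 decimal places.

8.97°, -74.57°

The central angle between A and B is δ = 2.4518 rad.
With f = 0.5, the slerp weights are sin((1−f)δ)/sin δ = 1.4788 and sin(fδ)/sin δ = 1.4788.
Weighted sum of the unit vectors: (1.4788)·(-0.0270,-0.2022,0.9790) + (1.4788)·(0.2046,-0.4417,-0.8735) = (0.2627, -0.9522, 0.1560).
Converting back: φ = atan2(z, √(x²+y²)) = 8.97°, λ = atan2(y, x) = -74.57°.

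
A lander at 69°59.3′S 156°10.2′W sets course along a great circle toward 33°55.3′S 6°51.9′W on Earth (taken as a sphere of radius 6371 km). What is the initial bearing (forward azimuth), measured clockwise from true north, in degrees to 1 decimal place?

153.8°

Δλ = 149.305° = 2.6059 rad.
y = sin Δλ · cos φ₂ = (0.5105)(0.8298) = 0.4236
x = cos φ₁ sin φ₂ − sin φ₁ cos φ₂ cos Δλ = (0.3422)(-0.5581) − (-0.9396)(0.8298)(-0.8599) = -0.8614
θ = atan2(y, x) = 153.82°, so the bearing is 153.8°.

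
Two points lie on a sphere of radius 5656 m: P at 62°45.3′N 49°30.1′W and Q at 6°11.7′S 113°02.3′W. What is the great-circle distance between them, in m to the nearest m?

8279 m

Let φ₁ = 1.0953 rad, φ₂ = -0.1081 rad, and Δλ = -1.1089 rad.
cos c = sin φ₁ sin φ₂ + cos φ₁ cos φ₂ cos Δλ = (0.8891)(-0.1079) + (0.4578)(0.9942)(0.4456) = 0.10687,
so c = arccos(0.10687) = 1.46372 rad.
Distance = R·c = 5656 × 1.4637 ≈ 8279 m.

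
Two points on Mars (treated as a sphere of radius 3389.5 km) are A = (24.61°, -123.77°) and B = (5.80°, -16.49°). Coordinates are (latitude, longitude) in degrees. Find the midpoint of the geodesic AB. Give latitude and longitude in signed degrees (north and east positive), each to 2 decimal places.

The central angle between A and B is δ = 1.7994 rad.
With f = 0.5, the slerp weights are sin((1−f)δ)/sin δ = 0.8040 and sin(fδ)/sin δ = 0.8040.
Weighted sum of the unit vectors: (0.8040)·(-0.5054,-0.7558,0.4164) + (0.8040)·(0.9540,-0.2824,0.1011) = (0.3607, -0.8347, 0.4161).
Converting back: φ = atan2(z, √(x²+y²)) = 24.59°, λ = atan2(y, x) = -66.63°.

24.59°, -66.63°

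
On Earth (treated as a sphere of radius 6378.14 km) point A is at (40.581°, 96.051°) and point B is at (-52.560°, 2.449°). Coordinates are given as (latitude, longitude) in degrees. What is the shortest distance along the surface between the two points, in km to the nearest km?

13699 km

Let φ₁ = 0.7083 rad, φ₂ = -0.9173 rad, and Δλ = -1.6337 rad.
Haversine: a = sin²(Δφ/2) + cos φ₁ cos φ₂ sin²(Δλ/2) = 0.5274 + (0.7595)(0.6079)(0.5314) = 0.77276.
Central angle c = 2·arcsin(√a) = 2.14780 rad.
Distance = R·c = 6378.14 × 2.1478 ≈ 13699 km.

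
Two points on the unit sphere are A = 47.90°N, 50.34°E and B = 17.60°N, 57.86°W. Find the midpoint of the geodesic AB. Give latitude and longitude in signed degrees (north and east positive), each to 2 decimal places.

46.84°, -17.29°

Central angle δ = 1.5460 rad. Interpolating on the sphere with fraction f = 0.5:
P = [sin((1−f)δ)·A + sin(fδ)·B] / sin δ = 0.6985·A + 0.6985·B in Cartesian coordinates,
giving P = (0.6531, -0.2033, 0.7295), i.e. latitude 46.84°, longitude -17.29°.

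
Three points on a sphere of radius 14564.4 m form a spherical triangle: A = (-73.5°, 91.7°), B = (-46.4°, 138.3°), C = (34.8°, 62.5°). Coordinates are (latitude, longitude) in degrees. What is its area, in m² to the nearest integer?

173613435 m²

Side lengths (central angles): a = 1.8487, b = 1.9216, c = 0.5936 rad; semiperimeter s = 2.1820.
By l'Huilier's theorem, tan(E/4) = √[tan(s/2) tan((s−a)/2) tan((s−b)/2) tan((s−c)/2)], giving spherical excess E = 0.8185 rad.
Area = E·R² = 0.8185 × (14564.4)² ≈ 173613435 m².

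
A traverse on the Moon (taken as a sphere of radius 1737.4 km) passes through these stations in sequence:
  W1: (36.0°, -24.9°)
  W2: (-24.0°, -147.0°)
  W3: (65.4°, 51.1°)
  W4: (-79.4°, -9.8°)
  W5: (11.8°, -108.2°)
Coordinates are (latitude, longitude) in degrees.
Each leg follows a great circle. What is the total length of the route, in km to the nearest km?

15715 km

Leg W1→W2: central angle 2.2547 rad, distance 3917.3 km.
Leg W2→W3: central angle 2.3910 rad, distance 4154.1 km.
Leg W3→W4: central angle 2.5992 rad, distance 4515.9 km.
Leg W4→W5: central angle 1.8001 rad, distance 3127.5 km.
Total: 3917.3 + 4154.1 + 4515.9 + 3127.5 ≈ 15715 km.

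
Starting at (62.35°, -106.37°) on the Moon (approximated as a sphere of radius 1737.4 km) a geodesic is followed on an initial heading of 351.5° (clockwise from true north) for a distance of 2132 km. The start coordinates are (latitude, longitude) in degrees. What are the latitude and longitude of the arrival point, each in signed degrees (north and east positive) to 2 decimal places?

Angular distance δ = d/R = 2132/1737.4 = 1.22712 rad; initial bearing θ = 6.1348 rad.
sin φ₂ = sin φ₁ cos δ + cos φ₁ sin δ cos θ = (0.8858)(0.3369) + (0.4641)(0.9415)(0.9890) = 0.7306, so φ₂ = 46.94°.
Δλ = atan2(sin θ sin δ cos φ₁, cos δ − sin φ₁ sin φ₂) = atan2(-0.0646, -0.3102) = -168.240°.
λ₂ = -106.370° − 168.240° = -274.61° → 85.39° after wrapping to (−180°, 180°].

46.94°, 85.39°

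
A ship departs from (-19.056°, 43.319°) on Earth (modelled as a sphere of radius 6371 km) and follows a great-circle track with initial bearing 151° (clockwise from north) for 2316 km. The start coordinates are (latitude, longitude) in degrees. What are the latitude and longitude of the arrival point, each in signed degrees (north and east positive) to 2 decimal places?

-36.81°, 55.75°

Angular distance δ = d/R = 2316/6371 = 0.36352 rad; initial bearing θ = 2.6354 rad.
sin φ₂ = sin φ₁ cos δ + cos φ₁ sin δ cos θ = (-0.3265)(0.9347) + (0.9452)(0.3556)(-0.8746) = -0.5991, so φ₂ = -36.81°.
Δλ = atan2(sin θ sin δ cos φ₁, cos δ − sin φ₁ sin φ₂) = atan2(0.1629, 0.7390) = 12.433°.
λ₂ = 43.319° + 12.433° = 55.75°.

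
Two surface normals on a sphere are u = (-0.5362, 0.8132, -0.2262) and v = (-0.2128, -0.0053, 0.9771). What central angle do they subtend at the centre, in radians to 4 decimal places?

1.6823 rad

u·v = -0.1112; |u| = 1.0000, |v| = 1.0000.
cos θ = (u·v)/(|u||v|) = -0.1112, so θ = 1.6823 rad.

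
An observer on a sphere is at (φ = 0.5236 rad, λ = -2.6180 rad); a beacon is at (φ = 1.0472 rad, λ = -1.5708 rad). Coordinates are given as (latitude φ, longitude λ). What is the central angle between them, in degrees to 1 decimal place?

49.5°

With latitudes φ₁ = 30.000°, φ₂ = 60.000° and longitude difference Δλ = 60.000°:
cos c = sin φ₁ sin φ₂ + cos φ₁ cos φ₂ cos Δλ = (0.5000)(0.8660) + (0.8660)(0.5000)(0.5000) = 0.64952,
so c = arccos(0.64952) = 0.86385 rad.
So the angular separation is 49.5°.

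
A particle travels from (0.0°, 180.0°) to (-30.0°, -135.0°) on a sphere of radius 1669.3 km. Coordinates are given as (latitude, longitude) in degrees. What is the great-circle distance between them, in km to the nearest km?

1522 km

With latitudes φ₁ = 0.000°, φ₂ = -30.000° and longitude difference Δλ = 45.000°:
cos c = sin φ₁ sin φ₂ + cos φ₁ cos φ₂ cos Δλ = (0.0000)(-0.5000) + (1.0000)(0.8660)(0.7071) = 0.61237,
so c = arccos(0.61237) = 0.91174 rad.
Distance = R·c = 1669.3 × 0.9117 ≈ 1522 km.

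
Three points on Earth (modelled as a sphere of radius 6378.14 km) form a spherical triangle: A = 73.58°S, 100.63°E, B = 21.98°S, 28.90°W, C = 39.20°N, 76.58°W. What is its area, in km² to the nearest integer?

44865245 km²

Side lengths (central angles): a = 1.3209, b = 2.5411, c = 1.3774 rad; semiperimeter s = 2.6197.
By l'Huilier's theorem, tan(E/4) = √[tan(s/2) tan((s−a)/2) tan((s−b)/2) tan((s−c)/2)], giving spherical excess E = 1.1029 rad.
Area = E·R² = 1.1029 × (6378.14)² ≈ 44865245 km².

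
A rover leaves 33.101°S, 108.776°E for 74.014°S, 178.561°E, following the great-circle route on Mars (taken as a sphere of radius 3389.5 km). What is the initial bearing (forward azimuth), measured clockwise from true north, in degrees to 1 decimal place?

161.1°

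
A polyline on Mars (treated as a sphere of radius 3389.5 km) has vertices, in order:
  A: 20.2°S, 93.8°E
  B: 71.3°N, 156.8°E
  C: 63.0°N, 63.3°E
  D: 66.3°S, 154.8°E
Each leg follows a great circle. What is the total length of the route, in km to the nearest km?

Leg A→B: central angle 1.7624 rad, distance 5973.8 km.
Leg B→C: central angle 0.5825 rad, distance 1974.4 km.
Leg C→D: central angle 2.5333 rad, distance 8586.7 km.
Total: 5973.8 + 1974.4 + 8586.7 ≈ 16535 km.

16535 km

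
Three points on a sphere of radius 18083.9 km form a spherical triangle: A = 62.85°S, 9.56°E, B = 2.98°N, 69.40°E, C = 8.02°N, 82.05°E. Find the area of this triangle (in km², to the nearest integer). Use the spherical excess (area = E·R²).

Side lengths (central angles): a = 0.2366, b = 1.5590, c = 1.3871 rad; semiperimeter s = 1.5914.
By l'Huilier's theorem, tan(E/4) = √[tan(s/2) tan((s−a)/2) tan((s−b)/2) tan((s−c)/2)], giving spherical excess E = 0.1475 rad.
Area = E·R² = 0.1475 × (18083.9)² ≈ 48251228 km².

48251228 km²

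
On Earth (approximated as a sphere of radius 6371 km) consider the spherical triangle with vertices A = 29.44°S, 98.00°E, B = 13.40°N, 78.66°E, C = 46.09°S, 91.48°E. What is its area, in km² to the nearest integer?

Side lengths (central angles): a = 1.0577, b = 0.3039, c = 0.8156 rad; semiperimeter s = 1.0886.
By l'Huilier's theorem, tan(E/4) = √[tan(s/2) tan((s−a)/2) tan((s−b)/2) tan((s−c)/2)], giving spherical excess E = 0.0922 rad.
Area = E·R² = 0.0922 × (6371)² ≈ 3742884 km².

3742884 km²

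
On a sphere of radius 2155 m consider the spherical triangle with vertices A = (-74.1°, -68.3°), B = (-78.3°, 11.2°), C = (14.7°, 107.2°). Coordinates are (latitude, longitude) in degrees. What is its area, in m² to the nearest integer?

1206031 m²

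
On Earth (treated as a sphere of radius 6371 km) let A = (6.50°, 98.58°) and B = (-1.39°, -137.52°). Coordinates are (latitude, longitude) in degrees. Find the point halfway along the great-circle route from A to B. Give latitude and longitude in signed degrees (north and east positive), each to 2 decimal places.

5.42°, 160.86°

The central angle between A and B is δ = 2.1613 rad.
With f = 0.5, the slerp weights are sin((1−f)δ)/sin δ = 1.0621 and sin(fδ)/sin δ = 1.0621.
Weighted sum of the unit vectors: (1.0621)·(-0.1482,0.9825,0.1132) + (1.0621)·(-0.7373,-0.6751,-0.0243) = (-0.9405, 0.3264, 0.0945).
Converting back: φ = atan2(z, √(x²+y²)) = 5.42°, λ = atan2(y, x) = 160.86°.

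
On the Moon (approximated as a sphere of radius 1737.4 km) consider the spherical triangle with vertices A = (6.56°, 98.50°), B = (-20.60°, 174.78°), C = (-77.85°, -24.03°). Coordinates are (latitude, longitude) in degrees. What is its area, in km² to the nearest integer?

4225557 km²

Side lengths (central angles): a = 1.4127, b = 1.7968, c = 1.3894 rad; semiperimeter s = 2.2995.
By l'Huilier's theorem, tan(E/4) = √[tan(s/2) tan((s−a)/2) tan((s−b)/2) tan((s−c)/2)], giving spherical excess E = 1.3999 rad.
Area = E·R² = 1.3999 × (1737.4)² ≈ 4225557 km².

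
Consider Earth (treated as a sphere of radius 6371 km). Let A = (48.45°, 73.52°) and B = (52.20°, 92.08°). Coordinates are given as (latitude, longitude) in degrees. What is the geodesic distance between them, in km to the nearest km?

1378 km

In radians: φ₁ = 0.8456, φ₂ = 0.9111, Δλ = 18.560° = 0.3239 rad.
cos c = sin φ₁ sin φ₂ + cos φ₁ cos φ₂ cos Δλ = (0.7484)(0.7902) + (0.6633)(0.6129)(0.9480) = 0.97672,
so c = arccos(0.97672) = 0.21622 rad.
Distance = R·c = 6371 × 0.2162 ≈ 1378 km.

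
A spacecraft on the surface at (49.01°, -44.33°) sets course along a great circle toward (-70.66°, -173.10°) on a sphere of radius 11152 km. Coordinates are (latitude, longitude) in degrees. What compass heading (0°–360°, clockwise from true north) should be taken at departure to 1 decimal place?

With φ₁ = 0.8554, φ₂ = -1.2332, Δλ = -2.2475 rad, the forward-azimuth formula gives
θ = atan2( sin Δλ cos φ₂ , cos φ₁ sin φ₂ − sin φ₁ cos φ₂ cos Δλ ) = atan2(-0.2582, -0.4624) = -150.82°.
Adding 360° brings this into [0°, 360°): 209.2°.

209.2°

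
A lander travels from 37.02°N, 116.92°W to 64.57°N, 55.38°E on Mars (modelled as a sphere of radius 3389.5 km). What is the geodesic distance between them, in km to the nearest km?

In radians: φ₁ = 0.6461, φ₂ = 1.1270, Δλ = 172.300° = 3.0072 rad.
cos c = sin φ₁ sin φ₂ + cos φ₁ cos φ₂ cos Δλ = (0.6021)(0.9031) + (0.7984)(0.4294)(-0.9910) = 0.20400,
so c = arccos(0.20400) = 1.36536 rad.
Distance = R·c = 3389.5 × 1.3654 ≈ 4628 km.

4628 km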